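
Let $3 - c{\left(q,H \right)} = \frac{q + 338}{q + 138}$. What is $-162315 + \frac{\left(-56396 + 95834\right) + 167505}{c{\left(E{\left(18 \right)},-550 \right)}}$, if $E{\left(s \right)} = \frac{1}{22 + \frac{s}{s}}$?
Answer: $\frac{14919711}{70} \approx 2.1314 \cdot 10^{5}$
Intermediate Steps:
$E{\left(s \right)} = \frac{1}{23}$ ($E{\left(s \right)} = \frac{1}{22 + 1} = \frac{1}{23}$)
$c{\left(q,H \right)} = 3 - \frac{338 + q}{138 + q}$ ($c{\left(q,H \right)} = 3 - \frac{q + 338}{q + 138} = 3 - \frac{338 + q}{138 + q}$)
$-162315 + \frac{\left(-56396 + 95834\right) + 167505}{c{\left(E{\left(18 \right)},-550 \right)}} = -162315 + \frac{\left(-56396 + 95834\right) + 167505}{2 \frac{1}{138 + \frac{1}{23}} \left(38 + \frac{1}{23}\right)} = -162315 + \frac{39438 + 167505}{2 \frac{1}{\frac{3175}{23}} \cdot \frac{875}{23}} = -162315 + \frac{206943}{2 \cdot \frac{23}{3175} \cdot \frac{875}{23}} = -162315 + \frac{206943}{\frac{70}{127}} = -162315 + 206943 \cdot \frac{127}{70} = -162315 + \frac{26281761}{70} = \frac{14919711}{70}$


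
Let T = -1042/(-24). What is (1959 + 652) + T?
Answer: 31853/12 ≈ 2654.4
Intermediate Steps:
T = 521/12 (T = -1042*(-1/24) = 521/12 ≈ 43.417)
(1959 + 652) + T = (1959 + 652) + 521/12 = 2611 + 521/12 = 31853/12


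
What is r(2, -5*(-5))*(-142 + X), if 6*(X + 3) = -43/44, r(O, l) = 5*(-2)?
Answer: 191615/132 ≈ 1451.6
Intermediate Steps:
r(O, l) = -10
X = -835/264 (X = -3 + (-43/44)/6 = -3 + (-43*1/44)/6 = -3 + (1/6)*(-43/44) = -3 - 43/264 = -835/264 ≈ -3.1629)
r(2, -5*(-5))*(-142 + X) = -10*(-142 - 835/264) = -10*(-38323/264) = 191615/132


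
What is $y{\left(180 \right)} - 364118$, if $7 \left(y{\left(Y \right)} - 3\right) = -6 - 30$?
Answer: $- \frac{2548841}{7} \approx -3.6412 \cdot 10^{5}$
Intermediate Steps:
$y{\left(Y \right)} = - \frac{15}{7}$ ($y{\left(Y \right)} = 3 + \frac{-6 - 30}{7} = 3 + \frac{1}{7} \left(-36\right) = 3 - \frac{36}{7} = - \frac{15}{7}$)
$y{\left(180 \right)} - 364118 = - \frac{15}{7} - 364118 = - \frac{2548841}{7}$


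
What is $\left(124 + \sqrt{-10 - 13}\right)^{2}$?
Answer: $\left(124 + i \sqrt{23}\right)^{2} \approx 15353.0 + 1189.4 i$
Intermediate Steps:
$\left(124 + \sqrt{-10 - 13}\right)^{2} = \left(124 + \sqrt{-23}\right)^{2} = \left(124 + i \sqrt{23}\right)^{2}$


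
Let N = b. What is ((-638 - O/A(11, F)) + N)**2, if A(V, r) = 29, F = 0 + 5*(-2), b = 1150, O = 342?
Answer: 210424036/841 ≈ 2.5021e+5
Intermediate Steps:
N = 1150
F = -10 (F = 0 - 10 = -10)
((-638 - O/A(11, F)) + N)**2 = ((-638 - 342/29) + 1150)**2 = (-18844/29 + 1150)**2 = (14506/29)**2 = 210424036/841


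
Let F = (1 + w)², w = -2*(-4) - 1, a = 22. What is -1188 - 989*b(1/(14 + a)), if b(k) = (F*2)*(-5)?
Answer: 631772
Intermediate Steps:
w = 7 (w = 8 - 1 = 7)
F = 64 (F = (1 + 7)² = 8² = 64)
b(k) = -640 (b(k) = (64*2)*(-5) = 128*(-5) = -640)
-1188 - 989*b(1/(14 + a)) = -1188 - 989*(-640) = -1188 + 632960 = 631772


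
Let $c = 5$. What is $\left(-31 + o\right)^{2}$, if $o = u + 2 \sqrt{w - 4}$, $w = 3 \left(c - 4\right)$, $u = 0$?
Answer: $957 - 124 i \approx 957.0 - 124.0 i$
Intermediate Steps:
$w = 3$ ($w = 3 \left(5 - 4\right) = 3 \cdot 1 = 3$)
$o = 2 i$ ($o = 0 + 2 \sqrt{3 - 4} = 0 + 2 \sqrt{-1} = 0 + 2 i = 2 i \approx 2.0 i$)
$\left(-31 + o\right)^{2} = \left(-31 + 2 i\right)^{2}$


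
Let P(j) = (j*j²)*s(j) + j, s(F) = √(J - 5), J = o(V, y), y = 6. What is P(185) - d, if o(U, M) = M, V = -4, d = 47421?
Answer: 6284389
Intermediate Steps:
J = 6
s(F) = 1 (s(F) = √(6 - 5) = √1 = 1)
P(j) = j + j³ (P(j) = (j*j²)*1 + j = j³*1 + j = j³ + j = j + j³)
P(185) - d = (185 + 185³) - 1*47421 = (185 + 6331625) - 47421 = 6331810 - 47421 = 6284389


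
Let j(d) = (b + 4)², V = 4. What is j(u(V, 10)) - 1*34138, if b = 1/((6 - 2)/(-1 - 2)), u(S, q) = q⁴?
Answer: -546039/16 ≈ -34127.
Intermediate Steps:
b = -¾ (b = 1/(4/(-3)) = 1/(4*(-⅓)) = 1/(-4/3) = -¾ ≈ -0.75000)
j(d) = 169/16 (j(d) = (-¾ + 4)² = (13/4)² = 169/16)
j(u(V, 10)) - 1*34138 = 169/16 - 1*34138 = 169/16 - 34138 = -546039/16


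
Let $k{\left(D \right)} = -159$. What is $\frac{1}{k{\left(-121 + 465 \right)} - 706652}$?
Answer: $- \frac{1}{706811} \approx -1.4148 \cdot 10^{-6}$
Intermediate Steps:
$\frac{1}{k{\left(-121 + 465 \right)} - 706652} = \frac{1}{-159 - 706652} = \frac{1}{-706811} = - \frac{1}{706811}$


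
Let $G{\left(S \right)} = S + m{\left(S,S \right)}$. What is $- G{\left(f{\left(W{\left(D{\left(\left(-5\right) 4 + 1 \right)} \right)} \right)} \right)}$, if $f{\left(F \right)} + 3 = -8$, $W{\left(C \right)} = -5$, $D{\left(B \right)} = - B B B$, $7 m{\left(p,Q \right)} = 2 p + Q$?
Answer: $\frac{110}{7} \approx 15.714$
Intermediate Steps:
$m{\left(p,Q \right)} = \frac{Q}{7} + \frac{2 p}{7}$ ($m{\left(p,Q \right)} = \frac{2 p + Q}{7} = \frac{Q + 2 p}{7} = \frac{Q}{7} + \frac{2 p}{7}$)
$D{\left(B \right)} = - B^{3}$ ($D{\left(B \right)} = - B^{2} B = - B^{3}$)
$f{\left(F \right)} = -11$ ($f{\left(F \right)} = -3 - 8 = -11$)
$G{\left(S \right)} = \frac{10 S}{7}$ ($G{\left(S \right)} = S + \left(\frac{S}{7} + \frac{2 S}{7}\right) = S + \frac{3 S}{7} = \frac{10 S}{7}$)
$- G{\left(f{\left(W{\left(D{\left(\left(-5\right) 4 + 1 \right)} \right)} \right)} \right)} = - \frac{10 \left(-11\right)}{7} = \left(-1\right) \left(- \frac{110}{7}\right) = \frac{110}{7}$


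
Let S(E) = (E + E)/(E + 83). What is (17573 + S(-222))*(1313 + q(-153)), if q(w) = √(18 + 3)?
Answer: 3207778483/139 + 2443091*√21/139 ≈ 2.3158e+7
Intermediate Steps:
q(w) = √21
S(E) = 2*E/(83 + E) (S(E) = (2*E)/(83 + E) = 2*E/(83 + E))
(17573 + S(-222))*(1313 + q(-153)) = (17573 + 2*(-222)/(83 - 222))*(1313 + √21) = (17573 + 2*(-222)/(-139))*(1313 + √21) = (17573 + 2*(-222)*(-1/139))*(1313 + √21) = (17573 + 444/139)*(1313 + √21) = 2443091*(1313 + √21)/139 = 3207778483/139 + 2443091*√21/139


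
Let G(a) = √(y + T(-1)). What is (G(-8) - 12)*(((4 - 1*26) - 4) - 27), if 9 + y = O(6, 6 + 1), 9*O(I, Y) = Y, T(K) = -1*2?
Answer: 636 - 106*I*√23/3 ≈ 636.0 - 169.45*I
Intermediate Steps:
T(K) = -2
O(I, Y) = Y/9
y = -74/9 (y = -9 + (6 + 1)/9 = -9 + (⅑)*7 = -9 + 7/9 = -74/9 ≈ -8.2222)
G(a) = 2*I*√23/3 (G(a) = √(-74/9 - 2) = √(-92/9) = 2*I*√23/3)
(G(-8) - 12)*(((4 - 1*26) - 4) - 27) = (2*I*√23/3 - 12)*(((4 - 1*26) - 4) - 27) = (-12 + 2*I*√23/3)*(((4 - 26) - 4) - 27) = (-12 + 2*I*√23/3)*((-22 - 4) - 27) = (-12 + 2*I*√23/3)*(-26 - 27) = (-12 + 2*I*√23/3)*(-53) = 636 - 106*I*√23/3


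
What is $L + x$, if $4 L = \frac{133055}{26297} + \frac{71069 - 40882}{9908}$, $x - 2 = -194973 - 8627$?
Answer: $- \frac{212188273992513}{1042202704} \approx -2.036 \cdot 10^{5}$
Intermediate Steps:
$x = -203598$ ($x = 2 - 203600 = -203598$)
$L = \frac{2112136479}{1042202704}$ ($L = \frac{\frac{133055}{26297} + \frac{71069 - 40882}{9908}}{4} = \frac{133055 \cdot \frac{1}{26297} + \left(71069 - 40882\right) \frac{1}{9908}}{4} = \frac{\frac{133055}{26297} + 30187 \cdot \frac{1}{9908}}{4} = \frac{\frac{133055}{26297} + \frac{30187}{9908}}{4} = \frac{1}{4} \cdot \frac{2112136479}{260550676} = \frac{2112136479}{1042202704} \approx 2.0266$)
$L + x = \frac{2112136479}{1042202704} - 203598 = - \frac{212188273992513}{1042202704}$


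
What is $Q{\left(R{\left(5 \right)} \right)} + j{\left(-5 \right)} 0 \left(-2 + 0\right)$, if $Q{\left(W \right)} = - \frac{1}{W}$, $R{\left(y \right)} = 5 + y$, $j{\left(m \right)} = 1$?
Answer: $- \frac{1}{10} \approx -0.1$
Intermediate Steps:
$Q{\left(R{\left(5 \right)} \right)} + j{\left(-5 \right)} 0 \left(-2 + 0\right) = - \frac{1}{5 + 5} + 1 \cdot 0 \left(-2 + 0\right) = - \frac{1}{10} + 1 \cdot 0 \left(-2\right) = \left(-1\right) \frac{1}{10} + 1 \cdot 0 = - \frac{1}{10} + 0 = - \frac{1}{10}$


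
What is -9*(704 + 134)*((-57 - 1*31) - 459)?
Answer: 4125474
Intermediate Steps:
-9*(704 + 134)*((-57 - 1*31) - 459) = -7542*((-57 - 31) - 459) = -7542*(-88 - 459) = -7542*(-547) = -9*(-458386) = 4125474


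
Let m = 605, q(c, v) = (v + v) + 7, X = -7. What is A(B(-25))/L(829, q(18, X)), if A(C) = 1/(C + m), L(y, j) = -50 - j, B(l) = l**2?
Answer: -1/52890 ≈ -1.8907e-5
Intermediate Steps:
q(c, v) = 7 + 2*v (q(c, v) = 2*v + 7 = 7 + 2*v)
A(C) = 1/(605 + C) (A(C) = 1/(C + 605) = 1/(605 + C))
A(B(-25))/L(829, q(18, X)) = 1/((605 + (-25)**2)*(-50 - (7 + 2*(-7)))) = 1/((605 + 625)*(-50 - (7 - 14))) = 1/(1230*(-50 - 1*(-7))) = 1/(1230*(-50 + 7)) = (1/1230)/(-43) = (1/1230)*(-1/43) = -1/52890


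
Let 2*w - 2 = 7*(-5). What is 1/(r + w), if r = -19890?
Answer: -2/39813 ≈ -5.0235e-5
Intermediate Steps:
w = -33/2 (w = 1 + (7*(-5))/2 = 1 + (1/2)*(-35) = 1 - 35/2 = -33/2 ≈ -16.500)
1/(r + w) = 1/(-19890 - 33/2) = 1/(-39813/2) = -2/39813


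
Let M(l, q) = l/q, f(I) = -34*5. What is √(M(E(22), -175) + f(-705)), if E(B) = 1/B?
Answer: I*√100793154/770 ≈ 13.038*I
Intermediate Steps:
f(I) = -170
√(M(E(22), -175) + f(-705)) = √(1/(22*(-175)) - 170) = √((1/22)*(-1/175) - 170) = √(-1/3850 - 170) = √(-654501/3850) = I*√100793154/770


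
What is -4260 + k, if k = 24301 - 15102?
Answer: 4939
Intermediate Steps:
k = 9199
-4260 + k = -4260 + 9199 = 4939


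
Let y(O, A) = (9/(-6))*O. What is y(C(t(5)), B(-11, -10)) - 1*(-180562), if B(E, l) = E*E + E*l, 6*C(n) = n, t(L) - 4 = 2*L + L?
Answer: 722229/4 ≈ 1.8056e+5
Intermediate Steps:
t(L) = 4 + 3*L (t(L) = 4 + (2*L + L) = 4 + 3*L)
C(n) = n/6
B(E, l) = E**2 + E*l
y(O, A) = -3*O/2 (y(O, A) = (9*(-1/6))*O = -3*O/2)
y(C(t(5)), B(-11, -10)) - 1*(-180562) = -(4 + 3*5)/4 - 1*(-180562) = -(4 + 15)/4 + 180562 = -19/4 + 180562 = 722229/4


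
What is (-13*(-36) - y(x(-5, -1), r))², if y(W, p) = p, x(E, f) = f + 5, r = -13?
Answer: 231361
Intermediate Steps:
x(E, f) = 5 + f
(-13*(-36) - y(x(-5, -1), r))² = (-13*(-36) - 1*(-13))² = (468 + 13)² = 481² = 231361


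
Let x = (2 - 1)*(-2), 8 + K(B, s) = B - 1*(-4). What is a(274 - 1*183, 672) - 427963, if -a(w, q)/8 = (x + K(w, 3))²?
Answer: -485763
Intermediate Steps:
K(B, s) = -4 + B (K(B, s) = -8 + (B - 1*(-4)) = -8 + (B + 4) = -8 + (4 + B) = -4 + B)
x = -2 (x = 1*(-2) = -2)
a(w, q) = -8*(-6 + w)² (a(w, q) = -8*(-2 + (-4 + w))² = -8*(-6 + w)²)
a(274 - 1*183, 672) - 427963 = -8*(-6 + (274 - 1*183))² - 427963 = -8*(-6 + (274 - 183))² - 427963 = -8*(-6 + 91)² - 427963 = -8*85² - 427963 = -8*7225 - 427963 = -57800 - 427963 = -485763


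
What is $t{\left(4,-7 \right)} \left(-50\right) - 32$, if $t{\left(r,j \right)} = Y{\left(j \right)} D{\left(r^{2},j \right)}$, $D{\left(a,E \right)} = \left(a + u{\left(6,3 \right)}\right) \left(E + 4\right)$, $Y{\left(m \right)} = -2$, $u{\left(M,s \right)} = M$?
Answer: $-6632$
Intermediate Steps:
$D{\left(a,E \right)} = \left(4 + E\right) \left(6 + a\right)$ ($D{\left(a,E \right)} = \left(a + 6\right) \left(E + 4\right) = \left(6 + a\right) \left(4 + E\right) = \left(4 + E\right) \left(6 + a\right)$)
$t{\left(r,j \right)} = -48 - 12 j - 8 r^{2} - 2 j r^{2}$ ($t{\left(r,j \right)} = - 2 \left(24 + 4 r^{2} + 6 j + j r^{2}\right) = -48 - 12 j - 8 r^{2} - 2 j r^{2}$)
$t{\left(4,-7 \right)} \left(-50\right) - 32 = \left(-48 - -84 - 8 \cdot 4^{2} - - 14 \cdot 4^{2}\right) \left(-50\right) - 32 = \left(-48 + 84 - 128 - \left(-14\right) 16\right) \left(-50\right) - 32 = \left(-48 + 84 - 128 + 224\right) \left(-50\right) - 32 = 132 \left(-50\right) - 32 = -6600 - 32 = -6632$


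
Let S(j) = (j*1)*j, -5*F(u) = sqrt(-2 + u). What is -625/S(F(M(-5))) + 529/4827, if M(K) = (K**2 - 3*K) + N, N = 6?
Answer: -75398599/212388 ≈ -355.00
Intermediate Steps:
M(K) = 6 + K**2 - 3*K (M(K) = (K**2 - 3*K) + 6 = 6 + K**2 - 3*K)
F(u) = -sqrt(-2 + u)/5
S(j) = j**2 (S(j) = j*j = j**2)
-625/S(F(M(-5))) + 529/4827 = -625*25/(-2 + (6 + (-5)**2 - 3*(-5))) + 529/4827 = -625*25/(-2 + (6 + 25 + 15)) + 529*(1/4827) = -625*25/(-2 + 46) + 529/4827 = -625/((-2*sqrt(11)/5)**2) + 529/4827 = -625/44/25 + 529/4827 = -625*25/44 + 529/4827 = -15625/44 + 529/4827 = -75398599/212388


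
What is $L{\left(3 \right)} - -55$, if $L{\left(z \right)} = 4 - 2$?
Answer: $57$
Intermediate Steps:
$L{\left(z \right)} = 2$ ($L{\left(z \right)} = 4 - 2 = 2$)
$L{\left(3 \right)} - -55 = 2 - -55 = 2 + 55 = 57$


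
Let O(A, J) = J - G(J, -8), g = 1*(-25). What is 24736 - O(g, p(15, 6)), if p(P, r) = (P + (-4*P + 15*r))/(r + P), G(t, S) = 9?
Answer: 173200/7 ≈ 24743.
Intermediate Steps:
g = -25
p(P, r) = (-3*P + 15*r)/(P + r)
O(A, J) = -9 + J (O(A, J) = J - 1*9 = J - 9 = -9 + J)
24736 - O(g, p(15, 6)) = 24736 - (-9 + 3*(-1*15 + 5*6)/(15 + 6)) = 24736 - (-9 + 3*(-15 + 30)/21) = 24736 - (-9 + 3*(1/21)*15) = 24736 - (-9 + 15/7) = 24736 - 1*(-48/7) = 24736 + 48/7 = 173200/7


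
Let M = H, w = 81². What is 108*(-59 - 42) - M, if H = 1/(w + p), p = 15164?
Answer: -236976301/21725 ≈ -10908.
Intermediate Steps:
w = 6561
H = 1/21725 (H = 1/(6561 + 15164) = 1/21725 ≈ 4.6030e-5)
M = 1/21725 ≈ 4.6030e-5
108*(-59 - 42) - M = 108*(-59 - 42) - 1*1/21725 = 108*(-101) - 1/21725 = -10908 - 1/21725 = -236976301/21725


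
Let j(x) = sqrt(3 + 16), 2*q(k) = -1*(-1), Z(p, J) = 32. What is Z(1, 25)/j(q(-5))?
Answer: 32*sqrt(19)/19 ≈ 7.3413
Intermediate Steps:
q(k) = 1/2 (q(k) = (-1*(-1))/2 = (1/2)*1 = 1/2)
j(x) = sqrt(19)
Z(1, 25)/j(q(-5)) = 32/(sqrt(19)) = 32*(sqrt(19)/19) = 32*sqrt(19)/19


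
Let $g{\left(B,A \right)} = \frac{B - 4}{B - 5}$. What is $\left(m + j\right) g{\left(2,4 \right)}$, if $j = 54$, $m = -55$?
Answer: $- \frac{2}{3} \approx -0.66667$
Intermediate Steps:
$g{\left(B,A \right)} = \frac{-4 + B}{-5 + B}$
$\left(m + j\right) g{\left(2,4 \right)} = \left(-55 + 54\right) \frac{-4 + 2}{-5 + 2} = - \frac{-2}{-3} = - \frac{\left(-1\right) \left(-2\right)}{3} = \left(-1\right) \frac{2}{3} = - \frac{2}{3}$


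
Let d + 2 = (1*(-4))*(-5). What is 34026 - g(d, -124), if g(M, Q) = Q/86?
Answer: 1463180/43 ≈ 34027.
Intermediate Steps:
d = 18 (d = -2 + (1*(-4))*(-5) = -2 - 4*(-5) = -2 + 20 = 18)
g(M, Q) = Q/86 (g(M, Q) = Q*(1/86) = Q/86)
34026 - g(d, -124) = 34026 - (-124)/86 = 34026 - 1*(-62/43) = 34026 + 62/43 = 1463180/43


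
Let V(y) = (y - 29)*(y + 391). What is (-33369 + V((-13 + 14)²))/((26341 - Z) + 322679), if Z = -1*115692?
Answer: -44345/464712 ≈ -0.095425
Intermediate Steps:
Z = -115692
V(y) = (-29 + y)*(391 + y)
(-33369 + V((-13 + 14)²))/((26341 - Z) + 322679) = (-33369 + (-11339 + ((-13 + 14)²)² + 362*(-13 + 14)²))/((26341 - 1*(-115692)) + 322679) = (-33369 + (-11339 + (1²)² + 362*1²))/((26341 + 115692) + 322679) = (-33369 + (-11339 + 1² + 362*1))/(142033 + 322679) = (-33369 + (-11339 + 1 + 362))/464712 = (-33369 - 10976)*(1/464712) = -44345*1/464712 = -44345/464712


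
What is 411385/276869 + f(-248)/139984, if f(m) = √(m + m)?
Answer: 411385/276869 + I*√31/34996 ≈ 1.4858 + 0.0001591*I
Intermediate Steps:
f(m) = √2*√m (f(m) = √(2*m) = √2*√m)
411385/276869 + f(-248)/139984 = 411385/276869 + (√2*√(-248))/139984 = 411385*(1/276869) + (√2*(2*I*√62))*(1/139984) = 411385/276869 + (4*I*√31)*(1/139984) = 411385/276869 + I*√31/34996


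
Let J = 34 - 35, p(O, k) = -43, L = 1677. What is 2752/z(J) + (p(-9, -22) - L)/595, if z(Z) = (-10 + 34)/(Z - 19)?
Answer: -819752/357 ≈ -2296.2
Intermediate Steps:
J = -1
z(Z) = 24/(-19 + Z)
2752/z(J) + (p(-9, -22) - L)/595 = 2752/((24/(-19 - 1))) + (-43 - 1*1677)/595 = 2752/((24/(-20))) + (-43 - 1677)*(1/595) = 2752/((24*(-1/20))) - 1720*1/595 = 2752/(-6/5) - 344/119 = 2752*(-5/6) - 344/119 = -6880/3 - 344/119 = -819752/357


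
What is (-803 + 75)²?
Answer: 529984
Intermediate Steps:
(-803 + 75)² = (-728)² = 529984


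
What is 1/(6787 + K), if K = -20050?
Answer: -1/13263 ≈ -7.5398e-5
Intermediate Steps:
1/(6787 + K) = 1/(6787 - 20050) = 1/(-13263) = -1/13263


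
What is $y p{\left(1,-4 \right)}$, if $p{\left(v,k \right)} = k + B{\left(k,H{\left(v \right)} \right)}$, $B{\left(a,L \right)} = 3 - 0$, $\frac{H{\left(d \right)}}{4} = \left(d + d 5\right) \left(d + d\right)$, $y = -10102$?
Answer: $10102$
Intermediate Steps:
$H{\left(d \right)} = 48 d^{2}$ ($H{\left(d \right)} = 4 \left(d + d 5\right) \left(d + d\right) = 4 \left(d + 5 d\right) 2 d = 4 \cdot 6 d 2 d = 4 \cdot 12 d^{2} = 48 d^{2}$)
$B{\left(a,L \right)} = 3$ ($B{\left(a,L \right)} = 3 + 0 = 3$)
$p{\left(v,k \right)} = 3 + k$ ($p{\left(v,k \right)} = k + 3 = 3 + k$)
$y p{\left(1,-4 \right)} = - 10102 \left(3 - 4\right) = \left(-10102\right) \left(-1\right) = 10102$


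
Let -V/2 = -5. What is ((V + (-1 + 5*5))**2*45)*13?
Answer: 676260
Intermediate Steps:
V = 10 (V = -2*(-5) = 10)
((V + (-1 + 5*5))**2*45)*13 = ((10 + (-1 + 5*5))**2*45)*13 = ((10 + (-1 + 25))**2*45)*13 = ((10 + 24)**2*45)*13 = (34**2*45)*13 = (1156*45)*13 = 52020*13 = 676260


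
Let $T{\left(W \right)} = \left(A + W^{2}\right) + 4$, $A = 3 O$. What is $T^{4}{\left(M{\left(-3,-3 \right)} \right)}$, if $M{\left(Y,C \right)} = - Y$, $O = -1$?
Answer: $10000$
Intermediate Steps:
$A = -3$ ($A = 3 \left(-1\right) = -3$)
$T{\left(W \right)} = 1 + W^{2}$ ($T{\left(W \right)} = \left(-3 + W^{2}\right) + 4 = 1 + W^{2}$)
$T^{4}{\left(M{\left(-3,-3 \right)} \right)} = \left(1 + \left(\left(-1\right) \left(-3\right)\right)^{2}\right)^{4} = \left(1 + 3^{2}\right)^{4} = \left(1 + 9\right)^{4} = 10^{4} = 10000$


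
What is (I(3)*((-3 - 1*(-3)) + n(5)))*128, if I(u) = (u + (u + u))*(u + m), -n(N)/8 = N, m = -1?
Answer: -92160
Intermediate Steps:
n(N) = -8*N
I(u) = 3*u*(-1 + u) (I(u) = (u + (u + u))*(u - 1) = (u + 2*u)*(-1 + u) = (3*u)*(-1 + u) = 3*u*(-1 + u))
(I(3)*((-3 - 1*(-3)) + n(5)))*128 = ((3*3*(-1 + 3))*((-3 - 1*(-3)) - 8*5))*128 = ((3*3*2)*((-3 + 3) - 40))*128 = (18*(0 - 40))*128 = (18*(-40))*128 = -720*128 = -92160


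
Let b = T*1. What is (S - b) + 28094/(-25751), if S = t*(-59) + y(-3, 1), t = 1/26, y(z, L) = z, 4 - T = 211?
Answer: 12212141/60866 ≈ 200.64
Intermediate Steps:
T = -207 (T = 4 - 1*211 = 4 - 211 = -207)
b = -207 (b = -207*1 = -207)
t = 1/26 ≈ 0.038462
S = -137/26 (S = (1/26)*(-59) - 3 = -59/26 - 3 = -137/26 ≈ -5.2692)
(S - b) + 28094/(-25751) = (-137/26 - 1*(-207)) + 28094/(-25751) = (-137/26 + 207) + 28094*(-1/25751) = 5245/26 - 2554/2341 = 12212141/60866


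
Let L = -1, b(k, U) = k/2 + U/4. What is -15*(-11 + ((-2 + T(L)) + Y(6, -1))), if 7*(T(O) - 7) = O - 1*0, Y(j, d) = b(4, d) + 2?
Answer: 1005/28 ≈ 35.893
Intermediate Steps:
b(k, U) = k/2 + U/4 (b(k, U) = k*(1/2) + U*(1/4) = k/2 + U/4)
Y(j, d) = 4 + d/4 (Y(j, d) = ((1/2)*4 + d/4) + 2 = (2 + d/4) + 2 = 4 + d/4)
T(O) = 7 + O/7 (T(O) = 7 + (O - 1*0)/7 = 7 + (O + 0)/7 = 7 + O/7)
-15*(-11 + ((-2 + T(L)) + Y(6, -1))) = -15*(-11 + ((-2 + (7 + (1/7)*(-1))) + (4 + (1/4)*(-1)))) = -15*(-11 + ((-2 + (7 - 1/7)) + (4 - 1/4))) = -15*(-11 + ((-2 + 48/7) + 15/4)) = -15*(-11 + (34/7 + 15/4)) = -15*(-11 + 241/28) = -15*(-67/28) = 1005/28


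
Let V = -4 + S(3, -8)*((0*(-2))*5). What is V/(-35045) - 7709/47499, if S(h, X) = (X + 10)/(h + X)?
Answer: -269971909/1664602455 ≈ -0.16218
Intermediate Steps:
S(h, X) = (10 + X)/(X + h)
V = -4 (V = -4 + ((10 - 8)/(-8 + 3))*((0*(-2))*5) = -4 + (2/(-5))*(0*5) = -4 - 1/5*2*0 = -4 - 2/5*0 = -4 + 0 = -4)
V/(-35045) - 7709/47499 = -4/(-35045) - 7709/47499 = -4*(-1/35045) - 7709*1/47499 = 4/35045 - 7709/47499 = -269971909/1664602455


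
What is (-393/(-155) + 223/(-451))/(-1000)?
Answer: -71339/34952500 ≈ -0.0020410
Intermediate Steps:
(-393/(-155) + 223/(-451))/(-1000) = (-393*(-1/155) + 223*(-1/451))*(-1/1000) = (393/155 - 223/451)*(-1/1000) = (142678/69905)*(-1/1000) = -71339/34952500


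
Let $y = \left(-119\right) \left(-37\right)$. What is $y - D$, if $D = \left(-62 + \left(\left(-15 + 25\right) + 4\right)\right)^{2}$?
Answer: $2099$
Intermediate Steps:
$y = 4403$
$D = 2304$ ($D = \left(-62 + \left(10 + 4\right)\right)^{2} = \left(-62 + 14\right)^{2} = \left(-48\right)^{2} = 2304$)
$y - D = 4403 - 2304 = 2099$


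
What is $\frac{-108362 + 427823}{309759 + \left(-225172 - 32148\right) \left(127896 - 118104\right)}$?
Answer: $- \frac{106487}{839789227} \approx -0.0001268$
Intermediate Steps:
$\frac{-108362 + 427823}{309759 + \left(-225172 - 32148\right) \left(127896 - 118104\right)} = \frac{319461}{309759 - 2519677440} = \frac{319461}{-2519367681} = 319461 \left(- \frac{1}{2519367681}\right) = - \frac{106487}{839789227}$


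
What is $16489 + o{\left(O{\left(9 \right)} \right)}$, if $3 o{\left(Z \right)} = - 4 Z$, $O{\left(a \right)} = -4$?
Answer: $\frac{49483}{3} \approx 16494.0$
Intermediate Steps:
$o{\left(Z \right)} = - \frac{4 Z}{3}$ ($o{\left(Z \right)} = \frac{\left(-4\right) Z}{3} = - \frac{4 Z}{3}$)
$16489 + o{\left(O{\left(9 \right)} \right)} = 16489 - - \frac{16}{3} = 16489 + \frac{16}{3} = \frac{49483}{3}$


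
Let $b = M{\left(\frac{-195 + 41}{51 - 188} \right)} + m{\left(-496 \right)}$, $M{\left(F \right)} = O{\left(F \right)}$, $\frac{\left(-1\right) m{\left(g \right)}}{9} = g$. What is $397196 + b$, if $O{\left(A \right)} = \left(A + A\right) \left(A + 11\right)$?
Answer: $\frac{7539268128}{18769} \approx 4.0169 \cdot 10^{5}$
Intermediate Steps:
$m{\left(g \right)} = - 9 g$
$O{\left(A \right)} = 2 A \left(11 + A\right)$
$M{\left(F \right)} = 2 F \left(11 + F\right)$
$b = \frac{84296404}{18769}$ ($b = 2 \frac{-195 + 41}{51 - 188} \left(11 + \frac{-195 + 41}{51 - 188}\right) - -4464 = 2 \left(- \frac{154}{-137}\right) \left(11 - \frac{154}{-137}\right) + 4464 = 2 \left(\left(-154\right) \left(- \frac{1}{137}\right)\right) \left(11 - - \frac{154}{137}\right) + 4464 = 2 \cdot \frac{154}{137} \left(11 + \frac{154}{137}\right) + 4464 = 2 \cdot \frac{154}{137} \cdot \frac{1661}{137} + 4464 = \frac{511588}{18769} + 4464 = \frac{84296404}{18769} \approx 4491.3$)
$397196 + b = 397196 + \frac{84296404}{18769} = \frac{7539268128}{18769}$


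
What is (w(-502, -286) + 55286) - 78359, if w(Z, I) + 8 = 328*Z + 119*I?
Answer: -221771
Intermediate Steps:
w(Z, I) = -8 + 119*I + 328*Z (w(Z, I) = -8 + (328*Z + 119*I) = -8 + (119*I + 328*Z) = -8 + 119*I + 328*Z)
(w(-502, -286) + 55286) - 78359 = ((-8 + 119*(-286) + 328*(-502)) + 55286) - 78359 = ((-8 - 34034 - 164656) + 55286) - 78359 = (-198698 + 55286) - 78359 = -143412 - 78359 = -221771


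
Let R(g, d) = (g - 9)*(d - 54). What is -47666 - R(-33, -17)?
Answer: -50648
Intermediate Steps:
R(g, d) = (-54 + d)*(-9 + g) (R(g, d) = (-9 + g)*(-54 + d) = (-54 + d)*(-9 + g))
-47666 - R(-33, -17) = -47666 - (486 - 54*(-33) - 9*(-17) - 17*(-33)) = -47666 - (486 + 1782 + 153 + 561) = -47666 - 1*2982 = -47666 - 2982 = -50648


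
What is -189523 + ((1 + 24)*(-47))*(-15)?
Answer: -171898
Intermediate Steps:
-189523 + ((1 + 24)*(-47))*(-15) = -189523 + (25*(-47))*(-15) = -189523 - 1175*(-15) = -189523 + 17625 = -171898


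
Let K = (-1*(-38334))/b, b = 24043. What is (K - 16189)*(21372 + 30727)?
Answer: -20276607421507/24043 ≈ -8.4335e+8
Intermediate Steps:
K = 38334/24043 (K = -1*(-38334)/24043 = 38334*(1/24043) = 38334/24043 ≈ 1.5944)
(K - 16189)*(21372 + 30727) = (38334/24043 - 16189)*(21372 + 30727) = -389193793/24043*52099 = -20276607421507/24043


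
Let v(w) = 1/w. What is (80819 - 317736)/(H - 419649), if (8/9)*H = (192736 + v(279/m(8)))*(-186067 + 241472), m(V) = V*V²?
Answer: -7344427/372404552341 ≈ -1.9722e-5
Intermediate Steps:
m(V) = V³
H = 372417561460/31 (H = 9*((192736 + 1/(279/(8³)))*(-186067 + 241472))/8 = 9*((192736 + 1/(279/512))*55405)/8 = 9*((192736 + 512/279)*55405)/8 = 9*((53773856/279)*55405)/8 = (9/8)*(2979340491680/279) = 372417561460/31 ≈ 1.2013e+10)
(80819 - 317736)/(H - 419649) = (80819 - 317736)/(372417561460/31 - 419649) = -236917/372404552341/31 = -236917*31/372404552341 = -7344427/372404552341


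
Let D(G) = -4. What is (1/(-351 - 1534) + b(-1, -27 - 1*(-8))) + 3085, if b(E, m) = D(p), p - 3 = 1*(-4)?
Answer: 5807684/1885 ≈ 3081.0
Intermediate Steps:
p = -1 (p = 3 + 1*(-4) = 3 - 4 = -1)
b(E, m) = -4
(1/(-351 - 1534) + b(-1, -27 - 1*(-8))) + 3085 = (1/(-351 - 1534) - 4) + 3085 = (1/(-1885) - 4) + 3085 = (-1/1885 - 4) + 3085 = -7541/1885 + 3085 = 5807684/1885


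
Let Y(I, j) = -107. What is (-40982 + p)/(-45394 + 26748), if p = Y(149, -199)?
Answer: 41089/18646 ≈ 2.2036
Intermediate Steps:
p = -107
(-40982 + p)/(-45394 + 26748) = (-40982 - 107)/(-45394 + 26748) = -41089/(-18646) = -41089*(-1/18646) = 41089/18646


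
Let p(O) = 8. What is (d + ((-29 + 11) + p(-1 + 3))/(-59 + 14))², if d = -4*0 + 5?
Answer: 2209/81 ≈ 27.272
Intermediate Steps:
d = 5 (d = 0 + 5 = 5)
(d + ((-29 + 11) + p(-1 + 3))/(-59 + 14))² = (5 + ((-29 + 11) + 8)/(-59 + 14))² = (5 + (-18 + 8)/(-45))² = (5 - 10*(-1/45))² = (5 + 2/9)² = (47/9)² = 2209/81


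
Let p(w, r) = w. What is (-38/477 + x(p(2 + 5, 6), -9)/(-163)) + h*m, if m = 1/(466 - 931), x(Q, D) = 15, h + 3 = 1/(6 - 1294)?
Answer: -512965031/3104441928 ≈ -0.16524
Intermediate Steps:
h = -3865/1288 (h = -3 + 1/(6 - 1294) = -3 + 1/(-1288) = -3 - 1/1288 = -3865/1288 ≈ -3.0008)
m = -1/465 (m = 1/(-465) = -1/465 ≈ -0.0021505)
(-38/477 + x(p(2 + 5, 6), -9)/(-163)) + h*m = (-38/477 + 15/(-163)) - 3865/1288*(-1/465) = (-38*1/477 + 15*(-1/163)) + 773/119784 = (-38/477 - 15/163) + 773/119784 = -13349/77751 + 773/119784 = -512965031/3104441928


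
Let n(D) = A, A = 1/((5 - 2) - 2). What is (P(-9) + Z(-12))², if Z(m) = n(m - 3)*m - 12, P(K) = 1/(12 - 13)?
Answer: 625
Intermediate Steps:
A = 1 (A = 1/(3 - 2) = 1/1 = 1)
n(D) = 1
P(K) = -1 (P(K) = 1/(-1) = -1)
Z(m) = -12 + m (Z(m) = 1*m - 12 = m - 12 = -12 + m)
(P(-9) + Z(-12))² = (-1 + (-12 - 12))² = (-1 - 24)² = (-25)² = 625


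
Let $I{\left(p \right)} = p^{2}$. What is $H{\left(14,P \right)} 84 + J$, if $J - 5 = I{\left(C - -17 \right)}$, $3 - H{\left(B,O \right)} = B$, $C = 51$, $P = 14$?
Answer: $3705$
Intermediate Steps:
$H{\left(B,O \right)} = 3 - B$
$J = 4629$ ($J = 5 + \left(51 - -17\right)^{2} = 5 + \left(51 + 17\right)^{2} = 5 + 68^{2} = 5 + 4624 = 4629$)
$H{\left(14,P \right)} 84 + J = \left(3 - 14\right) 84 + 4629 = \left(-11\right) 84 + 4629 = -924 + 4629 = 3705$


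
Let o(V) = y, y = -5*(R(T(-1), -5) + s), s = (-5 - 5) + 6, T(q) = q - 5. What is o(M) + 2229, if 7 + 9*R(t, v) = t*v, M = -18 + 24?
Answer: 20126/9 ≈ 2236.2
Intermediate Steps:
M = 6
T(q) = -5 + q
R(t, v) = -7/9 + t*v/9 (R(t, v) = -7/9 + (t*v)/9 = -7/9 + t*v/9)
s = -4 (s = -10 + 6 = -4)
y = 65/9 (y = -5*((-7/9 + (⅑)*(-5 - 1)*(-5)) - 4) = -5*((-7/9 + (⅑)*(-6)*(-5)) - 4) = -5*((-7/9 + 10/3) - 4) = -5*(23/9 - 4) = -5*(-13/9) = 65/9 ≈ 7.2222)
o(V) = 65/9
o(M) + 2229 = 65/9 + 2229 = 20126/9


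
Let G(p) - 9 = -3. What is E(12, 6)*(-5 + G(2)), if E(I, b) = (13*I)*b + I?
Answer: 948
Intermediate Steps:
E(I, b) = I + 13*I*b (E(I, b) = 13*I*b + I = I + 13*I*b)
G(p) = 6 (G(p) = 9 - 3 = 6)
E(12, 6)*(-5 + G(2)) = (12*(1 + 13*6))*(-5 + 6) = (12*(1 + 78))*1 = (12*79)*1 = 948*1 = 948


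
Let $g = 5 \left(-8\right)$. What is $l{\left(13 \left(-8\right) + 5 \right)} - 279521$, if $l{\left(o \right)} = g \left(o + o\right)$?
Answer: $-271601$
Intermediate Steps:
$g = -40$
$l{\left(o \right)} = - 80 o$ ($l{\left(o \right)} = - 40 \left(o + o\right) = - 40 \cdot 2 o = - 80 o$)
$l{\left(13 \left(-8\right) + 5 \right)} - 279521 = - 80 \left(13 \left(-8\right) + 5\right) - 279521 = - 80 \left(-104 + 5\right) - 279521 = \left(-80\right) \left(-99\right) - 279521 = 7920 - 279521 = -271601$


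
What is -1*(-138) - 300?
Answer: -162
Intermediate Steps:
-1*(-138) - 300 = 138 - 300 = -162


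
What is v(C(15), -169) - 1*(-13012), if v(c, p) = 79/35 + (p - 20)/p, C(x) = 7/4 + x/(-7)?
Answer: 76985946/5915 ≈ 13015.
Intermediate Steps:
C(x) = 7/4 - x/7 (C(x) = 7*(¼) + x*(-⅐) = 7/4 - x/7)
v(c, p) = 79/35 + (-20 + p)/p (v(c, p) = 79*(1/35) + (-20 + p)/p = 79/35 + (-20 + p)/p)
v(C(15), -169) - 1*(-13012) = (114/35 - 20/(-169)) - 1*(-13012) = (114/35 - 20*(-1/169)) + 13012 = (114/35 + 20/169) + 13012 = 19966/5915 + 13012 = 76985946/5915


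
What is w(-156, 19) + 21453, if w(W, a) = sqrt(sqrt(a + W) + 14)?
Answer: 21453 + sqrt(14 + I*sqrt(137)) ≈ 21457.0 + 1.4574*I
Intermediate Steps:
w(W, a) = sqrt(14 + sqrt(W + a)) (w(W, a) = sqrt(sqrt(W + a) + 14) = sqrt(14 + sqrt(W + a)))
w(-156, 19) + 21453 = sqrt(14 + sqrt(-156 + 19)) + 21453 = sqrt(14 + sqrt(-137)) + 21453 = sqrt(14 + I*sqrt(137)) + 21453 = 21453 + sqrt(14 + I*sqrt(137))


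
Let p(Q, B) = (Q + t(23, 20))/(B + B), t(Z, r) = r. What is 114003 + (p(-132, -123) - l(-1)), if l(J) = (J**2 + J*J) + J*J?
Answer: 14022056/123 ≈ 1.1400e+5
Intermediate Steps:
l(J) = 3*J**2 (l(J) = (J**2 + J**2) + J**2 = 2*J**2 + J**2 = 3*J**2)
p(Q, B) = (20 + Q)/(2*B) (p(Q, B) = (Q + 20)/(B + B) = (20 + Q)/((2*B)) = (20 + Q)*(1/(2*B)) = (20 + Q)/(2*B))
114003 + (p(-132, -123) - l(-1)) = 114003 + ((1/2)*(20 - 132)/(-123) - 3*(-1)**2) = 114003 + ((1/2)*(-1/123)*(-112) - 3) = 114003 + (56/123 - 1*3) = 114003 + (56/123 - 3) = 114003 - 313/123 = 14022056/123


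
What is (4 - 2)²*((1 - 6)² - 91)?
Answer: -264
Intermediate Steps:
(4 - 2)²*((1 - 6)² - 91) = 2²*((-5)² - 91) = 4*(25 - 91) = 4*(-66) = -264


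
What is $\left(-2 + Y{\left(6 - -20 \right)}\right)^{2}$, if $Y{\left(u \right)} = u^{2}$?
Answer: $454276$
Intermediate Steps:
$\left(-2 + Y{\left(6 - -20 \right)}\right)^{2} = \left(-2 + \left(6 - -20\right)^{2}\right)^{2} = \left(-2 + \left(6 + 20\right)^{2}\right)^{2} = \left(-2 + 26^{2}\right)^{2} = \left(-2 + 676\right)^{2} = 674^{2} = 454276$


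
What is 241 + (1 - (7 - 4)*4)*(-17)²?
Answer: -2938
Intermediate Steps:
241 + (1 - (7 - 4)*4)*(-17)² = 241 + (1 - 3*4)*289 = 241 + (1 - 1*12)*289 = 241 + (1 - 12)*289 = 241 - 11*289 = 241 - 3179 = -2938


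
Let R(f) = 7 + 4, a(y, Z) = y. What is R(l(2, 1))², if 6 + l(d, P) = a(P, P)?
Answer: 121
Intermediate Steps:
l(d, P) = -6 + P
R(f) = 11
R(l(2, 1))² = 11² = 121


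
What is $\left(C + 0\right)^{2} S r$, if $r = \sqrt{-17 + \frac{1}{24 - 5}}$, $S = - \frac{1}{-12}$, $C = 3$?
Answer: $\frac{3 i \sqrt{6118}}{76} \approx 3.0875 i$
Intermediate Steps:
$S = \frac{1}{12}$ ($S = \left(-1\right) \left(- \frac{1}{12}\right) = \frac{1}{12} \approx 0.083333$)
$r = \frac{i \sqrt{6118}}{19}$ ($r = \sqrt{-17 + \frac{1}{19}} = \sqrt{- \frac{322}{19}} = \frac{i \sqrt{6118}}{19} \approx 4.1167 i$)
$\left(C + 0\right)^{2} S r = \left(3 + 0\right)^{2} \cdot \frac{1}{12} \frac{i \sqrt{6118}}{19} = 3^{2} \cdot \frac{1}{12} \frac{i \sqrt{6118}}{19} = 9 \cdot \frac{1}{12} \frac{i \sqrt{6118}}{19} = \frac{3 \frac{i \sqrt{6118}}{19}}{4} = \frac{3 i \sqrt{6118}}{76}$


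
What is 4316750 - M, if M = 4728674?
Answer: -411924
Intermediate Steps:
4316750 - M = 4316750 - 1*4728674 = 4316750 - 4728674 = -411924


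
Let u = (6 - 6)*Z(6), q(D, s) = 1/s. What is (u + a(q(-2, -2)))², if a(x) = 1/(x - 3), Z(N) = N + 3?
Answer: 4/49 ≈ 0.081633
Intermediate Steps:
Z(N) = 3 + N
a(x) = 1/(-3 + x)
u = 0 (u = (6 - 6)*(3 + 6) = 0*9 = 0)
(u + a(q(-2, -2)))² = (0 + 1/(-3 + 1/(-2)))² = (0 + 1/(-3 - ½))² = (0 + 1/(-7/2))² = (0 - 2/7)² = (-2/7)² = 4/49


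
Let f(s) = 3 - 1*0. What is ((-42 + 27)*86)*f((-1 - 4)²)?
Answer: -3870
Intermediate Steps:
f(s) = 3 (f(s) = 3 + 0 = 3)
((-42 + 27)*86)*f((-1 - 4)²) = ((-42 + 27)*86)*3 = -15*86*3 = -1290*3 = -3870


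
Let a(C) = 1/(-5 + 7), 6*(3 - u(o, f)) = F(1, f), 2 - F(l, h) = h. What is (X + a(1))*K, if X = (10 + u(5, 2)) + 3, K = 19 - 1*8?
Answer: 363/2 ≈ 181.50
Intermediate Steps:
F(l, h) = 2 - h
K = 11 (K = 19 - 8 = 11)
u(o, f) = 8/3 + f/6 (u(o, f) = 3 - (2 - f)/6 = 3 + (-⅓ + f/6) = 8/3 + f/6)
a(C) = ½ (a(C) = 1/2 = ½)
X = 16 (X = (10 + (8/3 + (⅙)*2)) + 3 = (10 + (8/3 + ⅓)) + 3 = (10 + 3) + 3 = 13 + 3 = 16)
(X + a(1))*K = (16 + ½)*11 = (33/2)*11 = 363/2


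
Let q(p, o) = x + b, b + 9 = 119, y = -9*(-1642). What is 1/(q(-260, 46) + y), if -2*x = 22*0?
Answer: 1/14888 ≈ 6.7168e-5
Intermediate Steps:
y = 14778
b = 110 (b = -9 + 119 = 110)
x = 0 (x = -11*0 = -½*0 = 0)
q(p, o) = 110 (q(p, o) = 0 + 110 = 110)
1/(q(-260, 46) + y) = 1/(110 + 14778) = 1/14888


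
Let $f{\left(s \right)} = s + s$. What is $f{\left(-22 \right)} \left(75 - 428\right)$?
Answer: $15532$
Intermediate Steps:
$f{\left(s \right)} = 2 s$
$f{\left(-22 \right)} \left(75 - 428\right) = 2 \left(-22\right) \left(75 - 428\right) = \left(-44\right) \left(-353\right) = 15532$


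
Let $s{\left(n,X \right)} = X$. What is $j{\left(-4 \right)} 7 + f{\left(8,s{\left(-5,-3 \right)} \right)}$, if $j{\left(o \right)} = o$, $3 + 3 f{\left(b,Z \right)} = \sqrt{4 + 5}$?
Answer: $-28$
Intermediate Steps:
$f{\left(b,Z \right)} = 0$ ($f{\left(b,Z \right)} = -1 + \frac{\sqrt{4 + 5}}{3} = -1 + \frac{\sqrt{9}}{3} = -1 + \frac{1}{3} \cdot 3 = -1 + 1 = 0$)
$j{\left(-4 \right)} 7 + f{\left(8,s{\left(-5,-3 \right)} \right)} = \left(-4\right) 7 + 0 = -28 + 0 = -28$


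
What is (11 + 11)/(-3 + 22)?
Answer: 22/19 ≈ 1.1579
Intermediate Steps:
(11 + 11)/(-3 + 22) = 22/19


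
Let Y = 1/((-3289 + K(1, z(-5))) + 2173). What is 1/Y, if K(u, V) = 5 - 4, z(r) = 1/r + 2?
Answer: -1115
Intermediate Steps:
z(r) = 2 + 1/r
K(u, V) = 1
Y = -1/1115 (Y = 1/((-3289 + 1) + 2173) = 1/(-3288 + 2173) = 1/(-1115) = -1/1115 ≈ -0.00089686)
1/Y = 1/(-1/1115) = -1115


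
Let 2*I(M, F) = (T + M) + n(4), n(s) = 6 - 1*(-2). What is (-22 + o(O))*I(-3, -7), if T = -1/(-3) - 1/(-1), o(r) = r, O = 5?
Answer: -323/6 ≈ -53.833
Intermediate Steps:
T = 4/3 (T = -1*(-1/3) - 1*(-1) = 1/3 + 1 = 4/3 ≈ 1.3333)
n(s) = 8 (n(s) = 6 + 2 = 8)
I(M, F) = 14/3 + M/2 (I(M, F) = ((4/3 + M) + 8)/2 = (28/3 + M)/2 = 14/3 + M/2)
(-22 + o(O))*I(-3, -7) = (-22 + 5)*(14/3 + (1/2)*(-3)) = -17*(14/3 - 3/2) = -17*19/6 = -323/6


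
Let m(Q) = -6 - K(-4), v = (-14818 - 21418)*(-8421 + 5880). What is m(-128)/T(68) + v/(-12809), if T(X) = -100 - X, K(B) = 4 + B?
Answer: -2578106119/358652 ≈ -7188.3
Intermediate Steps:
v = 92075676 (v = -36236*(-2541) = 92075676)
m(Q) = -6 (m(Q) = -6 - (4 - 4) = -6 - 1*0 = -6 + 0 = -6)
m(-128)/T(68) + v/(-12809) = -6/(-100 - 1*68) + 92075676/(-12809) = -6/(-100 - 68) + 92075676*(-1/12809) = -6/(-168) - 92075676/12809 = -6*(-1/168) - 92075676/12809 = 1/28 - 92075676/12809 = -2578106119/358652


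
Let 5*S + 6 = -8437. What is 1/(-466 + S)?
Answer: -5/10773 ≈ -0.00046412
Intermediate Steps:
S = -8443/5 (S = -6/5 + (⅕)*(-8437) = -6/5 - 8437/5 = -8443/5 ≈ -1688.6)
1/(-466 + S) = 1/(-466 - 8443/5) = 1/(-10773/5) = -5/10773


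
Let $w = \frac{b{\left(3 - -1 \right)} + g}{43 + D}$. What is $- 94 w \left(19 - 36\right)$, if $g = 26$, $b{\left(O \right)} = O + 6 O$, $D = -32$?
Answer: $\frac{86292}{11} \approx 7844.7$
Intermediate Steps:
$b{\left(O \right)} = 7 O$
$w = \frac{54}{11}$ ($w = \frac{7 \left(3 - -1\right) + 26}{43 - 32} = \frac{7 \left(3 + 1\right) + 26}{11} = \left(7 \cdot 4 + 26\right) \frac{1}{11} = \left(28 + 26\right) \frac{1}{11} = 54 \cdot \frac{1}{11} = \frac{54}{11} \approx 4.9091$)
$- 94 w \left(19 - 36\right) = \left(-94\right) \frac{54}{11} \left(19 - 36\right) = \left(- \frac{5076}{11}\right) \left(-17\right) = \frac{86292}{11}$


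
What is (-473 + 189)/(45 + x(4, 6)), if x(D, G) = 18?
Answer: -284/63 ≈ -4.5079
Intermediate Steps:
(-473 + 189)/(45 + x(4, 6)) = (-473 + 189)/(45 + 18) = -284/63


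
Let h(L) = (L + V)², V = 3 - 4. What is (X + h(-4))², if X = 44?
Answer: 4761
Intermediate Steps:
V = -1
h(L) = (-1 + L)² (h(L) = (L - 1)² = (-1 + L)²)
(X + h(-4))² = (44 + (-1 - 4)²)² = (44 + (-5)²)² = (44 + 25)² = 69² = 4761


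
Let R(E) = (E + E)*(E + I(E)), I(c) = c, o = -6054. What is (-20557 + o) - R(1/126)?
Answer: -105619060/3969 ≈ -26611.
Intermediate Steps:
R(E) = 4*E² (R(E) = (E + E)*(E + E) = (2*E)*(2*E) = 4*E²)
(-20557 + o) - R(1/126) = (-20557 - 6054) - 4*(1/126)² = -26611 - 4*(1/126)² = -26611 - 4/15876 = -26611 - 1*1/3969 = -26611 - 1/3969 = -105619060/3969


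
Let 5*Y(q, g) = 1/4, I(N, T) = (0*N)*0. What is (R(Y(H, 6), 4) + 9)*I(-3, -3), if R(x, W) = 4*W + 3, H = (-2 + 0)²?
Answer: 0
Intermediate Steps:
I(N, T) = 0 (I(N, T) = 0*0 = 0)
H = 4 (H = (-2)² = 4)
Y(q, g) = 1/20 (Y(q, g) = (⅕)/4 = (⅕)*(¼) = 1/20)
R(x, W) = 3 + 4*W
(R(Y(H, 6), 4) + 9)*I(-3, -3) = ((3 + 4*4) + 9)*0 = ((3 + 16) + 9)*0 = (19 + 9)*0 = 28*0 = 0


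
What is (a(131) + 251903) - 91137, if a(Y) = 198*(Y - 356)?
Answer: 116216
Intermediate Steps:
a(Y) = -70488 + 198*Y (a(Y) = 198*(-356 + Y) = -70488 + 198*Y)
(a(131) + 251903) - 91137 = ((-70488 + 198*131) + 251903) - 91137 = ((-70488 + 25938) + 251903) - 91137 = (-44550 + 251903) - 91137 = 207353 - 91137 = 116216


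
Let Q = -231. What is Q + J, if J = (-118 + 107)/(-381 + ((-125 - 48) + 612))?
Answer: -13409/58 ≈ -231.19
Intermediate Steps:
J = -11/58 (J = -11/(-381 + (-173 + 612)) = -11/(-381 + 439) = -11/58 ≈ -0.18966)
Q + J = -231 - 11/58 = -13409/58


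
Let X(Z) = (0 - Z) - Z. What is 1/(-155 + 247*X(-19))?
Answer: 1/9231 ≈ 0.00010833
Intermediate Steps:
X(Z) = -2*Z (X(Z) = -Z - Z = -2*Z)
1/(-155 + 247*X(-19)) = 1/(-155 + 247*(-2*(-19))) = 1/(-155 + 247*38) = 1/(-155 + 9386) = 1/9231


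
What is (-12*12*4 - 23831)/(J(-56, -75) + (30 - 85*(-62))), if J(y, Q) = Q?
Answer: -24407/5225 ≈ -4.6712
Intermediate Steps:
(-12*12*4 - 23831)/(J(-56, -75) + (30 - 85*(-62))) = (-12*12*4 - 23831)/(-75 + (30 - 85*(-62))) = (-144*4 - 23831)/(-75 + (30 + 5270)) = (-576 - 23831)/(-75 + 5300) = -24407/5225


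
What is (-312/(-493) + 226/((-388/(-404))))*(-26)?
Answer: -293370532/47821 ≈ -6134.8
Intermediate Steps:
(-312/(-493) + 226/((-388/(-404))))*(-26) = (-312*(-1/493) + 226/((-388*(-1/404))))*(-26) = (312/493 + 226/(97/101))*(-26) = (312/493 + 226*(101/97))*(-26) = (312/493 + 22826/97)*(-26) = (11283482/47821)*(-26) = -293370532/47821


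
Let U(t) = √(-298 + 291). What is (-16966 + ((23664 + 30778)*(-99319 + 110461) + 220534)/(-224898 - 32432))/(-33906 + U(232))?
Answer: 84301743644334/147915451104595 + 2486337039*I*√7/147915451104595 ≈ 0.56993 + 4.4473e-5*I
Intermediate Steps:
U(t) = I*√7 (U(t) = √(-7) = I*√7)
(-16966 + ((23664 + 30778)*(-99319 + 110461) + 220534)/(-224898 - 32432))/(-33906 + U(232)) = (-16966 + ((23664 + 30778)*(-99319 + 110461) + 220534)/(-224898 - 32432))/(-33906 + I*√7) = (-16966 + (54442*11142 + 220534)/(-257330))/(-33906 + I*√7) = (-16966 + (606592764 + 220534)*(-1/257330))/(-33906 + I*√7) = (-16966 + 606813298*(-1/257330))/(-33906 + I*√7) = (-16966 - 303406649/128665)/(-33906 + I*√7) = -2486337039/(128665*(-33906 + I*√7))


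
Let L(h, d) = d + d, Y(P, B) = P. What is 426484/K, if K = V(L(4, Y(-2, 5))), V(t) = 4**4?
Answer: 106621/64 ≈ 1666.0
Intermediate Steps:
L(h, d) = 2*d
V(t) = 256
K = 256
426484/K = 426484/256 = 426484*(1/256) = 106621/64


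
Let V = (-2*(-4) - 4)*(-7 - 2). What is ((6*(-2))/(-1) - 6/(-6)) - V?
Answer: 49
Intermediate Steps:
V = -36 (V = (8 - 4)*(-9) = 4*(-9) = -36)
((6*(-2))/(-1) - 6/(-6)) - V = ((6*(-2))/(-1) - 6/(-6)) - 1*(-36) = (-12*(-1) - 6*(-1/6)) + 36 = (12 + 1) + 36 = 13 + 36 = 49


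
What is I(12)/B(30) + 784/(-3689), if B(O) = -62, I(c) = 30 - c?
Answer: -265/527 ≈ -0.50285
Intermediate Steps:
I(12)/B(30) + 784/(-3689) = (30 - 1*12)/(-62) + 784/(-3689) = (30 - 12)*(-1/62) + 784*(-1/3689) = 18*(-1/62) - 112/527 = -9/31 - 112/527 = -265/527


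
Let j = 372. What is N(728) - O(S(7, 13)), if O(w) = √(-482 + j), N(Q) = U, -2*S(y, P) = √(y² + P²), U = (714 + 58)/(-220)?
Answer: -193/55 - I*√110 ≈ -3.5091 - 10.488*I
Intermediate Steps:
U = -193/55 (U = 772*(-1/220) = -193/55 ≈ -3.5091)
S(y, P) = -√(P² + y²)/2 (S(y, P) = -√(y² + P²)/2 = -√(P² + y²)/2)
N(Q) = -193/55
O(w) = I*√110 (O(w) = √(-482 + 372) = √(-110) = I*√110)
N(728) - O(S(7, 13)) = -193/55 - I*√110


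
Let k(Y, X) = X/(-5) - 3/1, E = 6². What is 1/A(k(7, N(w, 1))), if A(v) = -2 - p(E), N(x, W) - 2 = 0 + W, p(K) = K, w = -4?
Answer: -1/38 ≈ -0.026316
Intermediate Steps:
E = 36
N(x, W) = 2 + W (N(x, W) = 2 + (0 + W) = 2 + W)
k(Y, X) = -3 - X/5 (k(Y, X) = X*(-⅕) - 3*1 = -X/5 - 3 = -3 - X/5)
A(v) = -38 (A(v) = -2 - 1*36 = -2 - 36 = -38)
1/A(k(7, N(w, 1))) = 1/(-38) = -1/38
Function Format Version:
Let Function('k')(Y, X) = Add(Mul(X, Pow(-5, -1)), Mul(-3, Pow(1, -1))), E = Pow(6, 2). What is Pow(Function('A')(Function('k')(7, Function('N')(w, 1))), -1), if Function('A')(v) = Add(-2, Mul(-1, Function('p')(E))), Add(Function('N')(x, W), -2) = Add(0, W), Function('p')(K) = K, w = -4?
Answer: Rational(-1, 38) ≈ -0.026316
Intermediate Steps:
E = 36
Function('N')(x, W) = Add(2, W) (Function('N')(x, W) = Add(2, Add(0, W)) = Add(2, W))
Function('k')(Y, X) = Add(-3, Mul(Rational(-1, 5), X)) (Function('k')(Y, X) = Add(Mul(X, Rational(-1, 5)), Mul(-3, 1)) = Add(Mul(Rational(-1, 5), X), -3) = Add(-3, Mul(Rational(-1, 5), X)))
Function('A')(v) = -38 (Function('A')(v) = Add(-2, Mul(-1, 36)) = Add(-2, -36) = -38)
Pow(Function('A')(Function('k')(7, Function('N')(w, 1))), -1) = Pow(-38, -1) = Rational(-1, 38)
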